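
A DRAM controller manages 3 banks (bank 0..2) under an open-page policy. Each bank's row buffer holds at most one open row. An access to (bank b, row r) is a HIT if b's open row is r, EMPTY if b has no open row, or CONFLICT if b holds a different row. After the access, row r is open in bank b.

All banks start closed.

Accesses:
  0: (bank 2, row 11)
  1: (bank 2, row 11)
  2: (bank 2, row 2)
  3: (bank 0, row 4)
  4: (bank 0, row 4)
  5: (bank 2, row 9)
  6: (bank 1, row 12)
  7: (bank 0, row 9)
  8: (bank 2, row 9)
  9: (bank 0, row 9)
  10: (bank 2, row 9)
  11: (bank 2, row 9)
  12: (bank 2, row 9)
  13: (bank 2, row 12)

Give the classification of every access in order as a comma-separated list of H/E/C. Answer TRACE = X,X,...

TRACE = E,H,C,E,H,C,E,C,H,H,H,H,H,C

  [0] b2 r11: no row ⇒ E
  [1] b2 r11: had r11 ⇒ H
  [2] b2 r2: had r11 ⇒ C
  [3] b0 r4: no row ⇒ E
  [4] b0 r4: had r4 ⇒ H
  [5] b2 r9: had r2 ⇒ C
  [6] b1 r12: no row ⇒ E
  [7] b0 r9: had r4 ⇒ C
  [8] b2 r9: had r9 ⇒ H
  [9] b0 r9: had r9 ⇒ H
  [10] b2 r9: had r9 ⇒ H
  [11] b2 r9: had r9 ⇒ H
  [12] b2 r9: had r9 ⇒ H
  [13] b2 r12: had r9 ⇒ C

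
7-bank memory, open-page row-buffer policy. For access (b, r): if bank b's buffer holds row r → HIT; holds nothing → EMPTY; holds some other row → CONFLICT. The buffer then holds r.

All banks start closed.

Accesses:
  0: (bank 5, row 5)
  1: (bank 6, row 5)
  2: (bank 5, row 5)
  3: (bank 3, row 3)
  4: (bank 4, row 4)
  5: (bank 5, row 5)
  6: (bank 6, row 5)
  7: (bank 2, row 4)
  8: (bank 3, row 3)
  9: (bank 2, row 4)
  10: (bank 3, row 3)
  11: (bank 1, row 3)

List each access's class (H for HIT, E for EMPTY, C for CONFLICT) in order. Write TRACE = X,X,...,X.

step 0: bank5 None->5 [EMPTY]
step 1: bank6 None->5 [EMPTY]
step 2: bank5 5->5 [HIT]
step 3: bank3 None->3 [EMPTY]
step 4: bank4 None->4 [EMPTY]
step 5: bank5 5->5 [HIT]
step 6: bank6 5->5 [HIT]
step 7: bank2 None->4 [EMPTY]
step 8: bank3 3->3 [HIT]
step 9: bank2 4->4 [HIT]
step 10: bank3 3->3 [HIT]
step 11: bank1 None->3 [EMPTY]

TRACE = E,E,H,E,E,H,H,E,H,H,H,E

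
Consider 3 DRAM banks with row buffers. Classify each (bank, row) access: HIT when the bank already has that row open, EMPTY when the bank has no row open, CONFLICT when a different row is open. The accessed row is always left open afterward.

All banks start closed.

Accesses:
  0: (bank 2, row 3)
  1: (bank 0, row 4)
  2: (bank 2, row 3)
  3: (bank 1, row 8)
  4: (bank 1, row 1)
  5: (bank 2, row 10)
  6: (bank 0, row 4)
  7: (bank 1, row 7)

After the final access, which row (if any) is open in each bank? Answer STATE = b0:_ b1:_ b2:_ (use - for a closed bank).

  [0] b2 r3: no row ⇒ E
  [1] b0 r4: no row ⇒ E
  [2] b2 r3: had r3 ⇒ H
  [3] b1 r8: no row ⇒ E
  [4] b1 r1: had r8 ⇒ C
  [5] b2 r10: had r3 ⇒ C
  [6] b0 r4: had r4 ⇒ H
  [7] b1 r7: had r1 ⇒ C

STATE = b0:4 b1:7 b2:10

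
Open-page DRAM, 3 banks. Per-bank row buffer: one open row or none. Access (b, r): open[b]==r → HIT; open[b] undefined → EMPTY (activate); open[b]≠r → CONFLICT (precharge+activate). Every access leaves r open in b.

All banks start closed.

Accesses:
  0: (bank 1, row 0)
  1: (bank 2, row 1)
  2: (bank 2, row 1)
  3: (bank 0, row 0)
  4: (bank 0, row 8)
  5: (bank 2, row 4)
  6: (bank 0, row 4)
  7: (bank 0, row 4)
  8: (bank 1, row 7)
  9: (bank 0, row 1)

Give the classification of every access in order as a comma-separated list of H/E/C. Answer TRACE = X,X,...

TRACE = E,E,H,E,C,C,C,H,C,C

step 0: bank1 None->0 [EMPTY]
step 1: bank2 None->1 [EMPTY]
step 2: bank2 1->1 [HIT]
step 3: bank0 None->0 [EMPTY]
step 4: bank0 0->8 [CONFLICT]
step 5: bank2 1->4 [CONFLICT]
step 6: bank0 8->4 [CONFLICT]
step 7: bank0 4->4 [HIT]
step 8: bank1 0->7 [CONFLICT]
step 9: bank0 4->1 [CONFLICT]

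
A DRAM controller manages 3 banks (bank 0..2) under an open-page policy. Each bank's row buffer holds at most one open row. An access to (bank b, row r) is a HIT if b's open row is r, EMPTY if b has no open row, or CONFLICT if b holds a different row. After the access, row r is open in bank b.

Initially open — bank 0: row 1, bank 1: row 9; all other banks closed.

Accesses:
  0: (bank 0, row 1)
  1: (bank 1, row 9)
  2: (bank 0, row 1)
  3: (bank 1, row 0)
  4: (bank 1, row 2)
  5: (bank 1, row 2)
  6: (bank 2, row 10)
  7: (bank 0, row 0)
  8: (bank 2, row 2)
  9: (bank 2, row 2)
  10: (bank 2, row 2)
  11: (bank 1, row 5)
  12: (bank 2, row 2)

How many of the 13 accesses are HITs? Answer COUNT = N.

COUNT = 7

0: bank 0 row 1 — prev 1 → HIT
1: bank 1 row 9 — prev 9 → HIT
2: bank 0 row 1 — prev 1 → HIT
3: bank 1 row 0 — prev 9 → CONFLICT
4: bank 1 row 2 — prev 0 → CONFLICT
5: bank 1 row 2 — prev 2 → HIT
6: bank 2 row 10 — prev None → EMPTY
7: bank 0 row 0 — prev 1 → CONFLICT
8: bank 2 row 2 — prev 10 → CONFLICT
9: bank 2 row 2 — prev 2 → HIT
10: bank 2 row 2 — prev 2 → HIT
11: bank 1 row 5 — prev 2 → CONFLICT
12: bank 2 row 2 — prev 2 → HIT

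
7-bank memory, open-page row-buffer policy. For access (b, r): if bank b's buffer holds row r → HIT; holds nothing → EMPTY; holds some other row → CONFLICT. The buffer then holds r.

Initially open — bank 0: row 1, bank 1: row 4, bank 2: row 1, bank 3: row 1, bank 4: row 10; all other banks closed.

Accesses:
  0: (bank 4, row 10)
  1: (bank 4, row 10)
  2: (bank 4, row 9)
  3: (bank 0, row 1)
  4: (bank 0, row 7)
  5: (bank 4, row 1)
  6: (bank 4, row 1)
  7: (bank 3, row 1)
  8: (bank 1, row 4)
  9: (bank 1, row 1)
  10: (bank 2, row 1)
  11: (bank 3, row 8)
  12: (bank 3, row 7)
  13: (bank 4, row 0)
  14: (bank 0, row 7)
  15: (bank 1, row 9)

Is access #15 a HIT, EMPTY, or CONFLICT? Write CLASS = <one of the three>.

step 0: bank4 10->10 [HIT]
step 1: bank4 10->10 [HIT]
step 2: bank4 10->9 [CONFLICT]
step 3: bank0 1->1 [HIT]
step 4: bank0 1->7 [CONFLICT]
step 5: bank4 9->1 [CONFLICT]
step 6: bank4 1->1 [HIT]
step 7: bank3 1->1 [HIT]
step 8: bank1 4->4 [HIT]
step 9: bank1 4->1 [CONFLICT]
step 10: bank2 1->1 [HIT]
step 11: bank3 1->8 [CONFLICT]
step 12: bank3 8->7 [CONFLICT]
step 13: bank4 1->0 [CONFLICT]
step 14: bank0 7->7 [HIT]
step 15: bank1 1->9 [CONFLICT]

CLASS = CONFLICT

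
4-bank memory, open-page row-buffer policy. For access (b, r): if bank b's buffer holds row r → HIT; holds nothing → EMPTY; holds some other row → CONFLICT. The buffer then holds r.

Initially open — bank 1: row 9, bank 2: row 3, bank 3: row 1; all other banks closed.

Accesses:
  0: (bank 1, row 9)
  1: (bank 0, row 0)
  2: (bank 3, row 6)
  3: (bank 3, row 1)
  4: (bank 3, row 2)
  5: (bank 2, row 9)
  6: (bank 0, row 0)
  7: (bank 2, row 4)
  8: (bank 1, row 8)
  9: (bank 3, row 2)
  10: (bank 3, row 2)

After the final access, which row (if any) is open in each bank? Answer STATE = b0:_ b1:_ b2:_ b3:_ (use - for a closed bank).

STATE = b0:0 b1:8 b2:4 b3:2

  [0] b1 r9: had r9 ⇒ H
  [1] b0 r0: no row ⇒ E
  [2] b3 r6: had r1 ⇒ C
  [3] b3 r1: had r6 ⇒ C
  [4] b3 r2: had r1 ⇒ C
  [5] b2 r9: had r3 ⇒ C
  [6] b0 r0: had r0 ⇒ H
  [7] b2 r4: had r9 ⇒ C
  [8] b1 r8: had r9 ⇒ C
  [9] b3 r2: had r2 ⇒ H
  [10] b3 r2: had r2 ⇒ H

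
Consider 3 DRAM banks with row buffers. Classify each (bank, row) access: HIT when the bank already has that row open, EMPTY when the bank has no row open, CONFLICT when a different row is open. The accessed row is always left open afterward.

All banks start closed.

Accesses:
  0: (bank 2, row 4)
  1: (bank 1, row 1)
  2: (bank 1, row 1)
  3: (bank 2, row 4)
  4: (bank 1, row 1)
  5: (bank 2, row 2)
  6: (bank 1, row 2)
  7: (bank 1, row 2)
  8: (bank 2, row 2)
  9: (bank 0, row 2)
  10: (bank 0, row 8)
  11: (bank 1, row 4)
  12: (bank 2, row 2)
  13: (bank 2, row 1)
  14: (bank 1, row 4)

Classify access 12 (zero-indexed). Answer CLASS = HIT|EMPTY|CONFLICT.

CLASS = HIT

#0 (2,4) E
#1 (1,1) E
#2 (1,1) H  (was 1)
#3 (2,4) H  (was 4)
#4 (1,1) H  (was 1)
#5 (2,2) C  (was 4)
#6 (1,2) C  (was 1)
#7 (1,2) H  (was 2)
#8 (2,2) H  (was 2)
#9 (0,2) E
#10 (0,8) C  (was 2)
#11 (1,4) C  (was 2)
#12 (2,2) H  (was 2)
#13 (2,1) C  (was 2)
#14 (1,4) H  (was 4)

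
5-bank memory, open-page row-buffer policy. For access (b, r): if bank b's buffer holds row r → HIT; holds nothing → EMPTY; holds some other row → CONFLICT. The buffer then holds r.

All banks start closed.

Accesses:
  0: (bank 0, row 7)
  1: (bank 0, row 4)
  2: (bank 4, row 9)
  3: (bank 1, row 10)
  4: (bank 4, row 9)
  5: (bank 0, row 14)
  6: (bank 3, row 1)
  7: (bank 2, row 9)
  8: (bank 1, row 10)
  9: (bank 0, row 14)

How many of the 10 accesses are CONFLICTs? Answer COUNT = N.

COUNT = 2

  [0] b0 r7: no row ⇒ E
  [1] b0 r4: had r7 ⇒ C
  [2] b4 r9: no row ⇒ E
  [3] b1 r10: no row ⇒ E
  [4] b4 r9: had r9 ⇒ H
  [5] b0 r14: had r4 ⇒ C
  [6] b3 r1: no row ⇒ E
  [7] b2 r9: no row ⇒ E
  [8] b1 r10: had r10 ⇒ H
  [9] b0 r14: had r14 ⇒ H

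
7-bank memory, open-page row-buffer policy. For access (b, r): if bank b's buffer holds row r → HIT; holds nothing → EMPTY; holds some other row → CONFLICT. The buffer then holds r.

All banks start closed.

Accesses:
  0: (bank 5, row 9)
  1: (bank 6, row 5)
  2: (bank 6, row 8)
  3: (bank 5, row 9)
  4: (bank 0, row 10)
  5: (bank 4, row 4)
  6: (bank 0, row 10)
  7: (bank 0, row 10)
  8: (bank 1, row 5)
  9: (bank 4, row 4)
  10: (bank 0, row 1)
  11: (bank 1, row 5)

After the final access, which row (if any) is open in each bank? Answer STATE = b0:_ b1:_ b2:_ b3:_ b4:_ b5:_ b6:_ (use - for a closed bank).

STATE = b0:1 b1:5 b2:- b3:- b4:4 b5:9 b6:8

  [0] b5 r9: no row ⇒ E
  [1] b6 r5: no row ⇒ E
  [2] b6 r8: had r5 ⇒ C
  [3] b5 r9: had r9 ⇒ H
  [4] b0 r10: no row ⇒ E
  [5] b4 r4: no row ⇒ E
  [6] b0 r10: had r10 ⇒ H
  [7] b0 r10: had r10 ⇒ H
  [8] b1 r5: no row ⇒ E
  [9] b4 r4: had r4 ⇒ H
  [10] b0 r1: had r10 ⇒ C
  [11] b1 r5: had r5 ⇒ H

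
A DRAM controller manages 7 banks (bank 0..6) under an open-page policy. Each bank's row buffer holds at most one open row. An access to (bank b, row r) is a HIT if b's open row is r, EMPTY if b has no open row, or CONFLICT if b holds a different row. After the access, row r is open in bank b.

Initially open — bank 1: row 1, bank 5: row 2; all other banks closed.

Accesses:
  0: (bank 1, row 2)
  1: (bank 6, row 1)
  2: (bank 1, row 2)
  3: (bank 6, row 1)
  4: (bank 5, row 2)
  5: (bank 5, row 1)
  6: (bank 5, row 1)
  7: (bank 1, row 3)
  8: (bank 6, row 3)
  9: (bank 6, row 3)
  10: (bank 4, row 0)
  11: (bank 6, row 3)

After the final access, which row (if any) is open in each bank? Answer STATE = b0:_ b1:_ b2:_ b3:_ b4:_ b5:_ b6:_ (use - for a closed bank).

STATE = b0:- b1:3 b2:- b3:- b4:0 b5:1 b6:3

0: bank 1 row 2 — prev 1 → CONFLICT
1: bank 6 row 1 — prev None → EMPTY
2: bank 1 row 2 — prev 2 → HIT
3: bank 6 row 1 — prev 1 → HIT
4: bank 5 row 2 — prev 2 → HIT
5: bank 5 row 1 — prev 2 → CONFLICT
6: bank 5 row 1 — prev 1 → HIT
7: bank 1 row 3 — prev 2 → CONFLICT
8: bank 6 row 3 — prev 1 → CONFLICT
9: bank 6 row 3 — prev 3 → HIT
10: bank 4 row 0 — prev None → EMPTY
11: bank 6 row 3 — prev 3 → HIT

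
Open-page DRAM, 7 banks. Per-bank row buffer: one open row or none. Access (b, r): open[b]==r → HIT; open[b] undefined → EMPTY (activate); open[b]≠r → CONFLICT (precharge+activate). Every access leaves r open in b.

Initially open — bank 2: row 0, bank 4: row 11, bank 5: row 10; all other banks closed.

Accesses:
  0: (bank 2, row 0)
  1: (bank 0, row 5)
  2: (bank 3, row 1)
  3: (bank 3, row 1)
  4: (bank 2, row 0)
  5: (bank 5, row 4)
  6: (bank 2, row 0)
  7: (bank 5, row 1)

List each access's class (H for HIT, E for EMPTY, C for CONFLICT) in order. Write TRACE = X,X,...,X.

  [0] b2 r0: had r0 ⇒ H
  [1] b0 r5: no row ⇒ E
  [2] b3 r1: no row ⇒ E
  [3] b3 r1: had r1 ⇒ H
  [4] b2 r0: had r0 ⇒ H
  [5] b5 r4: had r10 ⇒ C
  [6] b2 r0: had r0 ⇒ H
  [7] b5 r1: had r4 ⇒ C

TRACE = H,E,E,H,H,C,H,C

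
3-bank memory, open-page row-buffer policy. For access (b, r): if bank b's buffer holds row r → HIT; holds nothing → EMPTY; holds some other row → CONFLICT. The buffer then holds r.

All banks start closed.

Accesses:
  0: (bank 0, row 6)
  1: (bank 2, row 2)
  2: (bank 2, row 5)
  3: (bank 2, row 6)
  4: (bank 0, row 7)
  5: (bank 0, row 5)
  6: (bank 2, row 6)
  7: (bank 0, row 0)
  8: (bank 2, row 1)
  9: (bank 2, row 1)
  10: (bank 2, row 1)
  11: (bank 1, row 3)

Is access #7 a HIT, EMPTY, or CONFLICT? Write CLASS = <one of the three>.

0: bank 0 row 6 — prev None → EMPTY
1: bank 2 row 2 — prev None → EMPTY
2: bank 2 row 5 — prev 2 → CONFLICT
3: bank 2 row 6 — prev 5 → CONFLICT
4: bank 0 row 7 — prev 6 → CONFLICT
5: bank 0 row 5 — prev 7 → CONFLICT
6: bank 2 row 6 — prev 6 → HIT
7: bank 0 row 0 — prev 5 → CONFLICT
8: bank 2 row 1 — prev 6 → CONFLICT
9: bank 2 row 1 — prev 1 → HIT
10: bank 2 row 1 — prev 1 → HIT
11: bank 1 row 3 — prev None → EMPTY

CLASS = CONFLICT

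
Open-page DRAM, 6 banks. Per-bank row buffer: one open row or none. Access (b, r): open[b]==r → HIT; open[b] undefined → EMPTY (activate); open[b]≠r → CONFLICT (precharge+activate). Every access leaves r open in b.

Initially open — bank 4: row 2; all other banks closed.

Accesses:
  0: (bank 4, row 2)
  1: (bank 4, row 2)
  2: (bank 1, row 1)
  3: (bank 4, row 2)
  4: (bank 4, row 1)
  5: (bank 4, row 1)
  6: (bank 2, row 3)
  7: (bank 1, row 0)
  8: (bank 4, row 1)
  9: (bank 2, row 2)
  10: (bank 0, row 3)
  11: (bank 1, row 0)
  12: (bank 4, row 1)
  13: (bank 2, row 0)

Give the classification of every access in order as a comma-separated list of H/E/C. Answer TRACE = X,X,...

TRACE = H,H,E,H,C,H,E,C,H,C,E,H,H,C

0: bank 4 row 2 — prev 2 → HIT
1: bank 4 row 2 — prev 2 → HIT
2: bank 1 row 1 — prev None → EMPTY
3: bank 4 row 2 — prev 2 → HIT
4: bank 4 row 1 — prev 2 → CONFLICT
5: bank 4 row 1 — prev 1 → HIT
6: bank 2 row 3 — prev None → EMPTY
7: bank 1 row 0 — prev 1 → CONFLICT
8: bank 4 row 1 — prev 1 → HIT
9: bank 2 row 2 — prev 3 → CONFLICT
10: bank 0 row 3 — prev None → EMPTY
11: bank 1 row 0 — prev 0 → HIT
12: bank 4 row 1 — prev 1 → HIT
13: bank 2 row 0 — prev 2 → CONFLICT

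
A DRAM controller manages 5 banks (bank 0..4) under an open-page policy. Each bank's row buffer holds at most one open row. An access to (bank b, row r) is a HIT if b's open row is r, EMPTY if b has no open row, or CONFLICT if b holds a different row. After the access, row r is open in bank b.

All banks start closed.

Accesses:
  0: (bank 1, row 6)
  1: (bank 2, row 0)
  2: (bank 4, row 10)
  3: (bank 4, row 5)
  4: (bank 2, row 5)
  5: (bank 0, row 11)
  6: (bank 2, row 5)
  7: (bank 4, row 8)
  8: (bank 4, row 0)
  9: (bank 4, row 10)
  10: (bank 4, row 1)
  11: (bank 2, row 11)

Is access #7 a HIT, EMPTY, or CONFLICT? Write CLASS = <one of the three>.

#0 (1,6) E
#1 (2,0) E
#2 (4,10) E
#3 (4,5) C  (was 10)
#4 (2,5) C  (was 0)
#5 (0,11) E
#6 (2,5) H  (was 5)
#7 (4,8) C  (was 5)
#8 (4,0) C  (was 8)
#9 (4,10) C  (was 0)
#10 (4,1) C  (was 10)
#11 (2,11) C  (was 5)

CLASS = CONFLICT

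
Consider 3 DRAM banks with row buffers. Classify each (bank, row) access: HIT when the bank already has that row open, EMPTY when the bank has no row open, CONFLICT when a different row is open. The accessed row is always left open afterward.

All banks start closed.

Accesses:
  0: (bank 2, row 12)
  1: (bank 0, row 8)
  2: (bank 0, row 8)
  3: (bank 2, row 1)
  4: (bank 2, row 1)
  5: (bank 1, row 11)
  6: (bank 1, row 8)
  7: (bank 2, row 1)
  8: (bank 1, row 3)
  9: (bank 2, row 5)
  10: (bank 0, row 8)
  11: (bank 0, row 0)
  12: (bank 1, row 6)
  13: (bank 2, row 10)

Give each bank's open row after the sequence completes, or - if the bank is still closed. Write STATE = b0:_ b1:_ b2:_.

STATE = b0:0 b1:6 b2:10

#0 (2,12) E
#1 (0,8) E
#2 (0,8) H  (was 8)
#3 (2,1) C  (was 12)
#4 (2,1) H  (was 1)
#5 (1,11) E
#6 (1,8) C  (was 11)
#7 (2,1) H  (was 1)
#8 (1,3) C  (was 8)
#9 (2,5) C  (was 1)
#10 (0,8) H  (was 8)
#11 (0,0) C  (was 8)
#12 (1,6) C  (was 3)
#13 (2,10) C  (was 5)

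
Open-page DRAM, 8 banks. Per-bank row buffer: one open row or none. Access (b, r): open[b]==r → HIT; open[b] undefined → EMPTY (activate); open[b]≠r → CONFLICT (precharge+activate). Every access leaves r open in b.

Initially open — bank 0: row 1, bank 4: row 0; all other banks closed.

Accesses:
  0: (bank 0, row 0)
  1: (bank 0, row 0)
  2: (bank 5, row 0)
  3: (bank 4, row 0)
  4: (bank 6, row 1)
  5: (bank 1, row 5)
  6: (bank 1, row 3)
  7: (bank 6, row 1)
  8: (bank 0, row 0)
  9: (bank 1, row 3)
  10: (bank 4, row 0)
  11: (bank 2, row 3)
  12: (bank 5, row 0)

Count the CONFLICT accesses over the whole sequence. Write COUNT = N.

COUNT = 2

0: bank 0 row 0 — prev 1 → CONFLICT
1: bank 0 row 0 — prev 0 → HIT
2: bank 5 row 0 — prev None → EMPTY
3: bank 4 row 0 — prev 0 → HIT
4: bank 6 row 1 — prev None → EMPTY
5: bank 1 row 5 — prev None → EMPTY
6: bank 1 row 3 — prev 5 → CONFLICT
7: bank 6 row 1 — prev 1 → HIT
8: bank 0 row 0 — prev 0 → HIT
9: bank 1 row 3 — prev 3 → HIT
10: bank 4 row 0 — prev 0 → HIT
11: bank 2 row 3 — prev None → EMPTY
12: bank 5 row 0 — prev 0 → HIT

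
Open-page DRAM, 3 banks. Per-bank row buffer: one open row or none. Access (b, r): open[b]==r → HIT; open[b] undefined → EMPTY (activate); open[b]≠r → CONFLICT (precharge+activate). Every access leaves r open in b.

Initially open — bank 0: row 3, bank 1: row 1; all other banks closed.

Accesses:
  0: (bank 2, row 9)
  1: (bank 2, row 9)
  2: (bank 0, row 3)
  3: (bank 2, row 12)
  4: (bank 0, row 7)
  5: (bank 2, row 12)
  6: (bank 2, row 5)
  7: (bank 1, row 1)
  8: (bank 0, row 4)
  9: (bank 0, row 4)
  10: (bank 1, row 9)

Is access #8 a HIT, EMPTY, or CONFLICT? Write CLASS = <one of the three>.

step 0: bank2 None->9 [EMPTY]
step 1: bank2 9->9 [HIT]
step 2: bank0 3->3 [HIT]
step 3: bank2 9->12 [CONFLICT]
step 4: bank0 3->7 [CONFLICT]
step 5: bank2 12->12 [HIT]
step 6: bank2 12->5 [CONFLICT]
step 7: bank1 1->1 [HIT]
step 8: bank0 7->4 [CONFLICT]
step 9: bank0 4->4 [HIT]
step 10: bank1 1->9 [CONFLICT]

CLASS = CONFLICT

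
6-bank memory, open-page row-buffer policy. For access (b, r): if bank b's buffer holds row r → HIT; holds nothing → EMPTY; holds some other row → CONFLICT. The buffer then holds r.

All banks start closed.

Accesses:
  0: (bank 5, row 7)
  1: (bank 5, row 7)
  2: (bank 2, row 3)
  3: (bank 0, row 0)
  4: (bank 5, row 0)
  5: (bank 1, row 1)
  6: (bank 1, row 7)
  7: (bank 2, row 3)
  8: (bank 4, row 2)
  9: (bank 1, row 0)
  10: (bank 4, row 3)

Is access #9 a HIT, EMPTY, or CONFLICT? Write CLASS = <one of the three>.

CLASS = CONFLICT

  [0] b5 r7: no row ⇒ E
  [1] b5 r7: had r7 ⇒ H
  [2] b2 r3: no row ⇒ E
  [3] b0 r0: no row ⇒ E
  [4] b5 r0: had r7 ⇒ C
  [5] b1 r1: no row ⇒ E
  [6] b1 r7: had r1 ⇒ C
  [7] b2 r3: had r3 ⇒ H
  [8] b4 r2: no row ⇒ E
  [9] b1 r0: had r7 ⇒ C
  [10] b4 r3: had r2 ⇒ C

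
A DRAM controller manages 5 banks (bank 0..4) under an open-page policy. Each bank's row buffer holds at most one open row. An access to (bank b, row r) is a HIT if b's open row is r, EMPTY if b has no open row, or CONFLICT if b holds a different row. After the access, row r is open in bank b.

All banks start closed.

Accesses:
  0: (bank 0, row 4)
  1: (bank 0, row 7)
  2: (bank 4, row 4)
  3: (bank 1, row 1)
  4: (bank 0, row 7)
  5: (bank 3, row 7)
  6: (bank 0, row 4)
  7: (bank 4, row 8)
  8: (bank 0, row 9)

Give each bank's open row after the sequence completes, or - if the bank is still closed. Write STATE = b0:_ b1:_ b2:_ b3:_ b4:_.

step 0: bank0 None->4 [EMPTY]
step 1: bank0 4->7 [CONFLICT]
step 2: bank4 None->4 [EMPTY]
step 3: bank1 None->1 [EMPTY]
step 4: bank0 7->7 [HIT]
step 5: bank3 None->7 [EMPTY]
step 6: bank0 7->4 [CONFLICT]
step 7: bank4 4->8 [CONFLICT]
step 8: bank0 4->9 [CONFLICT]

STATE = b0:9 b1:1 b2:- b3:7 b4:8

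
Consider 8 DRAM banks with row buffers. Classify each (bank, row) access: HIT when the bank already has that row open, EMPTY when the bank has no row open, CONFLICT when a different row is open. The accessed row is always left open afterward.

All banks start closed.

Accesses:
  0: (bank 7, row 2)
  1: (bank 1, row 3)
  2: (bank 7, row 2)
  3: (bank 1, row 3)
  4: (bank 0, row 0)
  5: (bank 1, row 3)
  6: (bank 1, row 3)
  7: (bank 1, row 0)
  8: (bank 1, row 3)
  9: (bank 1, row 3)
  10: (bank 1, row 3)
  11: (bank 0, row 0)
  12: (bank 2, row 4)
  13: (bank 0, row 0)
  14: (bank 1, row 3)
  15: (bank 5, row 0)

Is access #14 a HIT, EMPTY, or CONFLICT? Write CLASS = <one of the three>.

step 0: bank7 None->2 [EMPTY]
step 1: bank1 None->3 [EMPTY]
step 2: bank7 2->2 [HIT]
step 3: bank1 3->3 [HIT]
step 4: bank0 None->0 [EMPTY]
step 5: bank1 3->3 [HIT]
step 6: bank1 3->3 [HIT]
step 7: bank1 3->0 [CONFLICT]
step 8: bank1 0->3 [CONFLICT]
step 9: bank1 3->3 [HIT]
step 10: bank1 3->3 [HIT]
step 11: bank0 0->0 [HIT]
step 12: bank2 None->4 [EMPTY]
step 13: bank0 0->0 [HIT]
step 14: bank1 3->3 [HIT]
step 15: bank5 None->0 [EMPTY]

CLASS = HIT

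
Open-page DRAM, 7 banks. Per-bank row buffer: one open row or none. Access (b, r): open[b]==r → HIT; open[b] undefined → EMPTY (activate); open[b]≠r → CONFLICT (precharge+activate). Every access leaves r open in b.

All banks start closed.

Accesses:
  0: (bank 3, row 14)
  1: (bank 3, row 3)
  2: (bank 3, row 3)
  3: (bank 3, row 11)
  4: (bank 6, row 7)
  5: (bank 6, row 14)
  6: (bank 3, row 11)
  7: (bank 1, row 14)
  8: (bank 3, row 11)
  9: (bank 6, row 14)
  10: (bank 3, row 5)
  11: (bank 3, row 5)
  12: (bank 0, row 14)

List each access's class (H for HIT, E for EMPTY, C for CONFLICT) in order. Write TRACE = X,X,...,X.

TRACE = E,C,H,C,E,C,H,E,H,H,C,H,E

  [0] b3 r14: no row ⇒ E
  [1] b3 r3: had r14 ⇒ C
  [2] b3 r3: had r3 ⇒ H
  [3] b3 r11: had r3 ⇒ C
  [4] b6 r7: no row ⇒ E
  [5] b6 r14: had r7 ⇒ C
  [6] b3 r11: had r11 ⇒ H
  [7] b1 r14: no row ⇒ E
  [8] b3 r11: had r11 ⇒ H
  [9] b6 r14: had r14 ⇒ H
  [10] b3 r5: had r11 ⇒ C
  [11] b3 r5: had r5 ⇒ H
  [12] b0 r14: no row ⇒ E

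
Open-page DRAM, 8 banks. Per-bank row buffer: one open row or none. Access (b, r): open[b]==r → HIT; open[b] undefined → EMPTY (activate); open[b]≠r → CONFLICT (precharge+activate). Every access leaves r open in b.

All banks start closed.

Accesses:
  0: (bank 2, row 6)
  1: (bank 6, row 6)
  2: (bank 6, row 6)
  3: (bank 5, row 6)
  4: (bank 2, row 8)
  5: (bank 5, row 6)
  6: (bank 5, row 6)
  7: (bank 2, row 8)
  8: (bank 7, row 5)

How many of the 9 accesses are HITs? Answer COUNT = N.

0: bank 2 row 6 — prev None → EMPTY
1: bank 6 row 6 — prev None → EMPTY
2: bank 6 row 6 — prev 6 → HIT
3: bank 5 row 6 — prev None → EMPTY
4: bank 2 row 8 — prev 6 → CONFLICT
5: bank 5 row 6 — prev 6 → HIT
6: bank 5 row 6 — prev 6 → HIT
7: bank 2 row 8 — prev 8 → HIT
8: bank 7 row 5 — prev None → EMPTY

COUNT = 4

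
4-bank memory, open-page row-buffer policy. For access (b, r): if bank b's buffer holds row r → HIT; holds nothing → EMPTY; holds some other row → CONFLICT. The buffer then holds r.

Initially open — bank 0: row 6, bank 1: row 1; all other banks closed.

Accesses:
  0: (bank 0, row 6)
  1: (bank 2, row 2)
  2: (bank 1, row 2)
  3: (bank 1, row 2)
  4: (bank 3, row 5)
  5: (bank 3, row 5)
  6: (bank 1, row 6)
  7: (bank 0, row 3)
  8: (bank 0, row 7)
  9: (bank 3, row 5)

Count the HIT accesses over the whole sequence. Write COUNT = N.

  [0] b0 r6: had r6 ⇒ H
  [1] b2 r2: no row ⇒ E
  [2] b1 r2: had r1 ⇒ C
  [3] b1 r2: had r2 ⇒ H
  [4] b3 r5: no row ⇒ E
  [5] b3 r5: had r5 ⇒ H
  [6] b1 r6: had r2 ⇒ C
  [7] b0 r3: had r6 ⇒ C
  [8] b0 r7: had r3 ⇒ C
  [9] b3 r5: had r5 ⇒ H

COUNT = 4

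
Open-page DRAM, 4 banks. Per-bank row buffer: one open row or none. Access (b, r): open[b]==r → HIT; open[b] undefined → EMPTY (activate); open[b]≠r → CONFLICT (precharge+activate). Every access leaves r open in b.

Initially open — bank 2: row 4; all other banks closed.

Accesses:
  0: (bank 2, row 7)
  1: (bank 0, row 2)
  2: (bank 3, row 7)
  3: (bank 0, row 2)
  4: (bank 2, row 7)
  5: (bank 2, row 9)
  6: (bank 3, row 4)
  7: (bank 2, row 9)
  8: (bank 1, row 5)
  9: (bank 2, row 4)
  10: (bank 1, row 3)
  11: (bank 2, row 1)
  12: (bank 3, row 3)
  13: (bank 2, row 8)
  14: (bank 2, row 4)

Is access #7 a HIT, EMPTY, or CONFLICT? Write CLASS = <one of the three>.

CLASS = HIT

#0 (2,7) C  (was 4)
#1 (0,2) E
#2 (3,7) E
#3 (0,2) H  (was 2)
#4 (2,7) H  (was 7)
#5 (2,9) C  (was 7)
#6 (3,4) C  (was 7)
#7 (2,9) H  (was 9)
#8 (1,5) E
#9 (2,4) C  (was 9)
#10 (1,3) C  (was 5)
#11 (2,1) C  (was 4)
#12 (3,3) C  (was 4)
#13 (2,8) C  (was 1)
#14 (2,4) C  (was 8)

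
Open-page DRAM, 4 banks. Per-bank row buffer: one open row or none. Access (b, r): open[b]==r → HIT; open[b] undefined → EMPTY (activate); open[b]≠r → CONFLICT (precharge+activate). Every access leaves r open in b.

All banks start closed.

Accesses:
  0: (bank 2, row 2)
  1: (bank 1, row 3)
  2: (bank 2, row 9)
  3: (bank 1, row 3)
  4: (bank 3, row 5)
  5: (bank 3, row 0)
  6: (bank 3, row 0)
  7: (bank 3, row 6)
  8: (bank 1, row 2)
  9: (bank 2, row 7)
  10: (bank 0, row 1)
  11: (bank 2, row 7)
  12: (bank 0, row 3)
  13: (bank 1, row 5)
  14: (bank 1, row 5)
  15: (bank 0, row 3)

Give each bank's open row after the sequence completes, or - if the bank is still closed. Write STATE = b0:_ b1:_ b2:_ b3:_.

STATE = b0:3 b1:5 b2:7 b3:6

#0 (2,2) E
#1 (1,3) E
#2 (2,9) C  (was 2)
#3 (1,3) H  (was 3)
#4 (3,5) E
#5 (3,0) C  (was 5)
#6 (3,0) H  (was 0)
#7 (3,6) C  (was 0)
#8 (1,2) C  (was 3)
#9 (2,7) C  (was 9)
#10 (0,1) E
#11 (2,7) H  (was 7)
#12 (0,3) C  (was 1)
#13 (1,5) C  (was 2)
#14 (1,5) H  (was 5)
#15 (0,3) H  (was 3)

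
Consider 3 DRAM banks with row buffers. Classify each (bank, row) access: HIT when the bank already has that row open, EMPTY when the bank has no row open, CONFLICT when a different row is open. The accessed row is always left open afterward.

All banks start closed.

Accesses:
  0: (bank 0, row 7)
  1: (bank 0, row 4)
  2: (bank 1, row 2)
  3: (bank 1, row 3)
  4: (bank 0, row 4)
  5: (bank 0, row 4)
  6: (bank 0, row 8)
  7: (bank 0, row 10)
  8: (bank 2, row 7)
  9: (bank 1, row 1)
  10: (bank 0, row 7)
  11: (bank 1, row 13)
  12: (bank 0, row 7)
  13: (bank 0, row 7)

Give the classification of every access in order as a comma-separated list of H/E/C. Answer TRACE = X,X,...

TRACE = E,C,E,C,H,H,C,C,E,C,C,C,H,H

step 0: bank0 None->7 [EMPTY]
step 1: bank0 7->4 [CONFLICT]
step 2: bank1 None->2 [EMPTY]
step 3: bank1 2->3 [CONFLICT]
step 4: bank0 4->4 [HIT]
step 5: bank0 4->4 [HIT]
step 6: bank0 4->8 [CONFLICT]
step 7: bank0 8->10 [CONFLICT]
step 8: bank2 None->7 [EMPTY]
step 9: bank1 3->1 [CONFLICT]
step 10: bank0 10->7 [CONFLICT]
step 11: bank1 1->13 [CONFLICT]
step 12: bank0 7->7 [HIT]
step 13: bank0 7->7 [HIT]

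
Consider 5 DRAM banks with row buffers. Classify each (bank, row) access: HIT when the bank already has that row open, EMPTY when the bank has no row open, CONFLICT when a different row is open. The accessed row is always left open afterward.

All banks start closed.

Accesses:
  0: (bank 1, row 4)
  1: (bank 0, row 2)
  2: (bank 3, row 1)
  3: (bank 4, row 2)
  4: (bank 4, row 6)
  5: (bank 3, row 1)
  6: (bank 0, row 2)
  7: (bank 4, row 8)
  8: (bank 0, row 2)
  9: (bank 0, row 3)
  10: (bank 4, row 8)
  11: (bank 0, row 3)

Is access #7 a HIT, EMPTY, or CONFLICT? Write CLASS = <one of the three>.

CLASS = CONFLICT

  [0] b1 r4: no row ⇒ E
  [1] b0 r2: no row ⇒ E
  [2] b3 r1: no row ⇒ E
  [3] b4 r2: no row ⇒ E
  [4] b4 r6: had r2 ⇒ C
  [5] b3 r1: had r1 ⇒ H
  [6] b0 r2: had r2 ⇒ H
  [7] b4 r8: had r6 ⇒ C
  [8] b0 r2: had r2 ⇒ H
  [9] b0 r3: had r2 ⇒ C
  [10] b4 r8: had r8 ⇒ H
  [11] b0 r3: had r3 ⇒ H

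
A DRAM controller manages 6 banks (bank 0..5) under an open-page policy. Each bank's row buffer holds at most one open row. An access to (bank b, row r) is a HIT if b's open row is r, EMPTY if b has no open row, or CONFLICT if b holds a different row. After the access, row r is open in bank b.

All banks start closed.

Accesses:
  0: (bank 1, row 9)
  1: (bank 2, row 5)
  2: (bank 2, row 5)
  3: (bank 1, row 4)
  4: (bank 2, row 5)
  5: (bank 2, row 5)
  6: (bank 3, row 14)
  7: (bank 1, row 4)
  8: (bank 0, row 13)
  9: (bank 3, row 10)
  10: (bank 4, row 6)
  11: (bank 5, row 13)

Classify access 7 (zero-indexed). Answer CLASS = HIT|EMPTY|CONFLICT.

CLASS = HIT

#0 (1,9) E
#1 (2,5) E
#2 (2,5) H  (was 5)
#3 (1,4) C  (was 9)
#4 (2,5) H  (was 5)
#5 (2,5) H  (was 5)
#6 (3,14) E
#7 (1,4) H  (was 4)
#8 (0,13) E
#9 (3,10) C  (was 14)
#10 (4,6) E
#11 (5,13) E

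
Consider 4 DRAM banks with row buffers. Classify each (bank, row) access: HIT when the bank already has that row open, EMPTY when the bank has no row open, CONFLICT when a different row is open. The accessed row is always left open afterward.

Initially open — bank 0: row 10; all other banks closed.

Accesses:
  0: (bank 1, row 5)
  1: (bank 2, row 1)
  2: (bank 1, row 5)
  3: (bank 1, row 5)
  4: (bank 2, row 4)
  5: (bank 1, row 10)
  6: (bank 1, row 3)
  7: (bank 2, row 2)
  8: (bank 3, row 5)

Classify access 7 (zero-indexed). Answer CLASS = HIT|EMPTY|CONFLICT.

CLASS = CONFLICT

  [0] b1 r5: no row ⇒ E
  [1] b2 r1: no row ⇒ E
  [2] b1 r5: had r5 ⇒ H
  [3] b1 r5: had r5 ⇒ H
  [4] b2 r4: had r1 ⇒ C
  [5] b1 r10: had r5 ⇒ C
  [6] b1 r3: had r10 ⇒ C
  [7] b2 r2: had r4 ⇒ C
  [8] b3 r5: no row ⇒ E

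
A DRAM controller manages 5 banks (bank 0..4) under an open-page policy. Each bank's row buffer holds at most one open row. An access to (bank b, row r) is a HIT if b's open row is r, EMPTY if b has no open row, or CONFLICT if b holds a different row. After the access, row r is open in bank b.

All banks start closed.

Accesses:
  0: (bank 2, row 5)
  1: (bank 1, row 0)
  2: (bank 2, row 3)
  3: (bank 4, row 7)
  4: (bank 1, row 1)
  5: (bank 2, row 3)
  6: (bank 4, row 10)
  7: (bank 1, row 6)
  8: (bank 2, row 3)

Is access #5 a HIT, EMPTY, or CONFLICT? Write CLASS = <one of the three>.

CLASS = HIT

step 0: bank2 None->5 [EMPTY]
step 1: bank1 None->0 [EMPTY]
step 2: bank2 5->3 [CONFLICT]
step 3: bank4 None->7 [EMPTY]
step 4: bank1 0->1 [CONFLICT]
step 5: bank2 3->3 [HIT]
step 6: bank4 7->10 [CONFLICT]
step 7: bank1 1->6 [CONFLICT]
step 8: bank2 3->3 [HIT]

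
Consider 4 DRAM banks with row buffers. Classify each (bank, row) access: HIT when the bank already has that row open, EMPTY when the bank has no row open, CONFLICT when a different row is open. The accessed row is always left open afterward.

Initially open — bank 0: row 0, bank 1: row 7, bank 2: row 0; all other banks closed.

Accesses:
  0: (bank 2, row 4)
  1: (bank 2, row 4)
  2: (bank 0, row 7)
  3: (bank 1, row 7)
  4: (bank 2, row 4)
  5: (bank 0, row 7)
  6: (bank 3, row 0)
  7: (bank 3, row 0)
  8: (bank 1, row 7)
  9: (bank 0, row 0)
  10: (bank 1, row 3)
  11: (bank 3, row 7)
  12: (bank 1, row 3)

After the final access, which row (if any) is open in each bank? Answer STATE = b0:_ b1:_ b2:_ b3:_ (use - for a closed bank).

  [0] b2 r4: had r0 ⇒ C
  [1] b2 r4: had r4 ⇒ H
  [2] b0 r7: had r0 ⇒ C
  [3] b1 r7: had r7 ⇒ H
  [4] b2 r4: had r4 ⇒ H
  [5] b0 r7: had r7 ⇒ H
  [6] b3 r0: no row ⇒ E
  [7] b3 r0: had r0 ⇒ H
  [8] b1 r7: had r7 ⇒ H
  [9] b0 r0: had r7 ⇒ C
  [10] b1 r3: had r7 ⇒ C
  [11] b3 r7: had r0 ⇒ C
  [12] b1 r3: had r3 ⇒ H

STATE = b0:0 b1:3 b2:4 b3:7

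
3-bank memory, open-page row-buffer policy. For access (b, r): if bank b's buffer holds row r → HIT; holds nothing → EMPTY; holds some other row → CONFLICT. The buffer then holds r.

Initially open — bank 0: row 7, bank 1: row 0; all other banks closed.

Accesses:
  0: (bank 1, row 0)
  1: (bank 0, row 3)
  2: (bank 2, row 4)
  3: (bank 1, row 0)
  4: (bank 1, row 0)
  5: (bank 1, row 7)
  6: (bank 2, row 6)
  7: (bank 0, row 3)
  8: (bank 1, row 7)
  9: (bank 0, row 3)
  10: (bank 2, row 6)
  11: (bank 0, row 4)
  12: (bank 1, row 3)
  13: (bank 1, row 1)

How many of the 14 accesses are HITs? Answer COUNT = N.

COUNT = 7

step 0: bank1 0->0 [HIT]
step 1: bank0 7->3 [CONFLICT]
step 2: bank2 None->4 [EMPTY]
step 3: bank1 0->0 [HIT]
step 4: bank1 0->0 [HIT]
step 5: bank1 0->7 [CONFLICT]
step 6: bank2 4->6 [CONFLICT]
step 7: bank0 3->3 [HIT]
step 8: bank1 7->7 [HIT]
step 9: bank0 3->3 [HIT]
step 10: bank2 6->6 [HIT]
step 11: bank0 3->4 [CONFLICT]
step 12: bank1 7->3 [CONFLICT]
step 13: bank1 3->1 [CONFLICT]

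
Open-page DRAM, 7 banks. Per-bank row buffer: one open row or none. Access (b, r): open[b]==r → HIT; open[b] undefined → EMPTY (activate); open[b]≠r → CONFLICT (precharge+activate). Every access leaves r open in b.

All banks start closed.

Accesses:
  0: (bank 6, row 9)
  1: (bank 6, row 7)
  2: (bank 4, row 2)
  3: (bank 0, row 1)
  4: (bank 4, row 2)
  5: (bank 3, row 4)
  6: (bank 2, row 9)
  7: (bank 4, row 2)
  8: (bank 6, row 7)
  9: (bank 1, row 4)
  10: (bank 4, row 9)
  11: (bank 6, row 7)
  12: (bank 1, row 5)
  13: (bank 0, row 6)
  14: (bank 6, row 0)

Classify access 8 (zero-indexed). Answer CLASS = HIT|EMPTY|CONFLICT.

0: bank 6 row 9 — prev None → EMPTY
1: bank 6 row 7 — prev 9 → CONFLICT
2: bank 4 row 2 — prev None → EMPTY
3: bank 0 row 1 — prev None → EMPTY
4: bank 4 row 2 — prev 2 → HIT
5: bank 3 row 4 — prev None → EMPTY
6: bank 2 row 9 — prev None → EMPTY
7: bank 4 row 2 — prev 2 → HIT
8: bank 6 row 7 — prev 7 → HIT
9: bank 1 row 4 — prev None → EMPTY
10: bank 4 row 9 — prev 2 → CONFLICT
11: bank 6 row 7 — prev 7 → HIT
12: bank 1 row 5 — prev 4 → CONFLICT
13: bank 0 row 6 — prev 1 → CONFLICT
14: bank 6 row 0 — prev 7 → CONFLICT

CLASS = HIT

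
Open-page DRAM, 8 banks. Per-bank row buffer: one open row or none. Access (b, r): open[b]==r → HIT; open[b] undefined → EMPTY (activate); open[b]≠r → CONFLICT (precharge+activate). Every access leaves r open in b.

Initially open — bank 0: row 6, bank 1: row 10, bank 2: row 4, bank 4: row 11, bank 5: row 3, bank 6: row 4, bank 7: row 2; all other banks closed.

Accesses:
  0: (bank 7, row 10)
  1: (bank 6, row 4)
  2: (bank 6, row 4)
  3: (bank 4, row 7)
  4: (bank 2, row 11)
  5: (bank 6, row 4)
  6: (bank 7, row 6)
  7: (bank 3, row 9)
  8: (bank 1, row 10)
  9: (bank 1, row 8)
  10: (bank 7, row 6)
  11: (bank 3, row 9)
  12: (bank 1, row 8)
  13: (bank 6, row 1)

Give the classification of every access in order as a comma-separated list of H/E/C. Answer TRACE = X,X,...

#0 (7,10) C  (was 2)
#1 (6,4) H  (was 4)
#2 (6,4) H  (was 4)
#3 (4,7) C  (was 11)
#4 (2,11) C  (was 4)
#5 (6,4) H  (was 4)
#6 (7,6) C  (was 10)
#7 (3,9) E
#8 (1,10) H  (was 10)
#9 (1,8) C  (was 10)
#10 (7,6) H  (was 6)
#11 (3,9) H  (was 9)
#12 (1,8) H  (was 8)
#13 (6,1) C  (was 4)

TRACE = C,H,H,C,C,H,C,E,H,C,H,H,H,C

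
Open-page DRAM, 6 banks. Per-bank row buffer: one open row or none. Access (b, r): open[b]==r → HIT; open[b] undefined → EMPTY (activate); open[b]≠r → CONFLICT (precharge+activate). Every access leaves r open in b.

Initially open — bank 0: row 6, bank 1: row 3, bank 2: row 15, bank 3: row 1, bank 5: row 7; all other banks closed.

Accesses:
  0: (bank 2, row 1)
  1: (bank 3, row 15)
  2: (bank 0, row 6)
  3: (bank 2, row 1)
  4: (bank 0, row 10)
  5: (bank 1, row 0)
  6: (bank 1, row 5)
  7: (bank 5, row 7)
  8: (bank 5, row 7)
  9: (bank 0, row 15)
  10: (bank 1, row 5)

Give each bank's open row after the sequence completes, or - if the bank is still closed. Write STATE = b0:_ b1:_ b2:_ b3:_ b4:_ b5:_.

STATE = b0:15 b1:5 b2:1 b3:15 b4:- b5:7

step 0: bank2 15->1 [CONFLICT]
step 1: bank3 1->15 [CONFLICT]
step 2: bank0 6->6 [HIT]
step 3: bank2 1->1 [HIT]
step 4: bank0 6->10 [CONFLICT]
step 5: bank1 3->0 [CONFLICT]
step 6: bank1 0->5 [CONFLICT]
step 7: bank5 7->7 [HIT]
step 8: bank5 7->7 [HIT]
step 9: bank0 10->15 [CONFLICT]
step 10: bank1 5->5 [HIT]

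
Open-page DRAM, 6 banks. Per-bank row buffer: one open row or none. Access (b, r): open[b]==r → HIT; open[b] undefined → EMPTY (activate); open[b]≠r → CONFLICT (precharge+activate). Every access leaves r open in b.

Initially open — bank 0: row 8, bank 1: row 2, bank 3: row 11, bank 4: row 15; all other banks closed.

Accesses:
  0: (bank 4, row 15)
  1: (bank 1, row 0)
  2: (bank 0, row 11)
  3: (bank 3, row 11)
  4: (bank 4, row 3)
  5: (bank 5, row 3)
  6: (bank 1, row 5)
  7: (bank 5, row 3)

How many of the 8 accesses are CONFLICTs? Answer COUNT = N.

COUNT = 4

  [0] b4 r15: had r15 ⇒ H
  [1] b1 r0: had r2 ⇒ C
  [2] b0 r11: had r8 ⇒ C
  [3] b3 r11: had r11 ⇒ H
  [4] b4 r3: had r15 ⇒ C
  [5] b5 r3: no row ⇒ E
  [6] b1 r5: had r0 ⇒ C
  [7] b5 r3: had r3 ⇒ H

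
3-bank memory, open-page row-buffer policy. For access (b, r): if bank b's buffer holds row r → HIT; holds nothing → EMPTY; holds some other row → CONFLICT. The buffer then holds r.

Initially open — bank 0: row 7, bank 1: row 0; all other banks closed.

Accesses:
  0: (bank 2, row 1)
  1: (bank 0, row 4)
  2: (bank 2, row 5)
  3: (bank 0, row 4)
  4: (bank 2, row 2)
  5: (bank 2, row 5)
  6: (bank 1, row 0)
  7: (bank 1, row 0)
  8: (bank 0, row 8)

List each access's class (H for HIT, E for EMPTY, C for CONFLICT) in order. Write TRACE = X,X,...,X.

TRACE = E,C,C,H,C,C,H,H,C

0: bank 2 row 1 — prev None → EMPTY
1: bank 0 row 4 — prev 7 → CONFLICT
2: bank 2 row 5 — prev 1 → CONFLICT
3: bank 0 row 4 — prev 4 → HIT
4: bank 2 row 2 — prev 5 → CONFLICT
5: bank 2 row 5 — prev 2 → CONFLICT
6: bank 1 row 0 — prev 0 → HIT
7: bank 1 row 0 — prev 0 → HIT
8: bank 0 row 8 — prev 4 → CONFLICT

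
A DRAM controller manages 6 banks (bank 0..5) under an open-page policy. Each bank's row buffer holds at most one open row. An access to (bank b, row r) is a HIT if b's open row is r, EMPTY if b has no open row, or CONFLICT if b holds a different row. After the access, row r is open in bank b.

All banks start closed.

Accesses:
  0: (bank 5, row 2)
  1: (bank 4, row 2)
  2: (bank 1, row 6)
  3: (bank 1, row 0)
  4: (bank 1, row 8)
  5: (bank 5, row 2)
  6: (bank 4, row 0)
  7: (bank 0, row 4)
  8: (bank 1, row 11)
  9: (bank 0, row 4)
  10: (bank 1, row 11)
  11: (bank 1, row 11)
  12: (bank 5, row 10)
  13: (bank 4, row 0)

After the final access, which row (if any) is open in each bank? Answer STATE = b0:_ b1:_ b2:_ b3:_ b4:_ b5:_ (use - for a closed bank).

STATE = b0:4 b1:11 b2:- b3:- b4:0 b5:10

0: bank 5 row 2 — prev None → EMPTY
1: bank 4 row 2 — prev None → EMPTY
2: bank 1 row 6 — prev None → EMPTY
3: bank 1 row 0 — prev 6 → CONFLICT
4: bank 1 row 8 — prev 0 → CONFLICT
5: bank 5 row 2 — prev 2 → HIT
6: bank 4 row 0 — prev 2 → CONFLICT
7: bank 0 row 4 — prev None → EMPTY
8: bank 1 row 11 — prev 8 → CONFLICT
9: bank 0 row 4 — prev 4 → HIT
10: bank 1 row 11 — prev 11 → HIT
11: bank 1 row 11 — prev 11 → HIT
12: bank 5 row 10 — prev 2 → CONFLICT
13: bank 4 row 0 — prev 0 → HIT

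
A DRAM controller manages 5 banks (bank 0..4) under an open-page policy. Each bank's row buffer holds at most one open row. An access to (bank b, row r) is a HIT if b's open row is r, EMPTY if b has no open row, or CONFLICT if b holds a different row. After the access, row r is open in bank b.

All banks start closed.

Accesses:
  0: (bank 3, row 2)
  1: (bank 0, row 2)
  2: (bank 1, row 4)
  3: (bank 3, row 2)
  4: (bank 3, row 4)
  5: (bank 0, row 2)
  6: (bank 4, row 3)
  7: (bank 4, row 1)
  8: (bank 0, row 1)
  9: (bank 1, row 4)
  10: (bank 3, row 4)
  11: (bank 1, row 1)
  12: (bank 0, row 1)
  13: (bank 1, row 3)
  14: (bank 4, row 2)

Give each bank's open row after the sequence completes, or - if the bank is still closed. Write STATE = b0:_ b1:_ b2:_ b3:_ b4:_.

STATE = b0:1 b1:3 b2:- b3:4 b4:2

step 0: bank3 None->2 [EMPTY]
step 1: bank0 None->2 [EMPTY]
step 2: bank1 None->4 [EMPTY]
step 3: bank3 2->2 [HIT]
step 4: bank3 2->4 [CONFLICT]
step 5: bank0 2->2 [HIT]
step 6: bank4 None->3 [EMPTY]
step 7: bank4 3->1 [CONFLICT]
step 8: bank0 2->1 [CONFLICT]
step 9: bank1 4->4 [HIT]
step 10: bank3 4->4 [HIT]
step 11: bank1 4->1 [CONFLICT]
step 12: bank0 1->1 [HIT]
step 13: bank1 1->3 [CONFLICT]
step 14: bank4 1->2 [CONFLICT]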